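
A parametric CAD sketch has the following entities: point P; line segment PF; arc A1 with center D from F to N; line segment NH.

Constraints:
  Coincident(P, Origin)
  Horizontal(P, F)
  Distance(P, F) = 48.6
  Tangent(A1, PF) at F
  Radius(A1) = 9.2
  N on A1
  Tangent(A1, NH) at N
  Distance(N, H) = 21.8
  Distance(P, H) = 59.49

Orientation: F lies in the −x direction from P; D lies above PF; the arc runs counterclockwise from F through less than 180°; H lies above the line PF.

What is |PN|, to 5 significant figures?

42.370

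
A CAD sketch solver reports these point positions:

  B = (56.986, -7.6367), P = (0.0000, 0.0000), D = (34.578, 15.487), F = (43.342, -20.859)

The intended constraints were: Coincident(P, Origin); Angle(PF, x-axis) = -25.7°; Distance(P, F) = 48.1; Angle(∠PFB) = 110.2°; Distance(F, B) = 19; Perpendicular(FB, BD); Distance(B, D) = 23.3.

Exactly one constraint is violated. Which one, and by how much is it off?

Distance(B, D) = 23.3 — off by 8.90.

P = (0.00, 0.00) ✓; PF at -25.70° ✓; |PF| = 48.10 ✓; ∠PFB = 110.2° ✓; |FB| = 19.00 ✓; ∠(FB, BD) = 90.00° ✓; |BD| = 32.20 ✗.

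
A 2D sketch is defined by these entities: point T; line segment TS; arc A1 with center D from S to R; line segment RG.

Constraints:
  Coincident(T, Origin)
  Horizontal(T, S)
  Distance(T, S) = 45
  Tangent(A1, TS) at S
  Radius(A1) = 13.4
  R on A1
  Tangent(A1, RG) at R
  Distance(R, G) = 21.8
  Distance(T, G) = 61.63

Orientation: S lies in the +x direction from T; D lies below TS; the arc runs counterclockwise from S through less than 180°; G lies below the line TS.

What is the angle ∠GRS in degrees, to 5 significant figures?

116.00°

T is at the origin; T and S share the same y with |TS| = 45.0 and S on the +x side, so S = (45.000, 0.0000). Tangency of A1 to TS means the radius DS is perpendicular to TS, so D = S + (0, -13.4) = (45.000, -13.400). Since DR ⟂ RG (tangency), |DG| = √(13.4² + 21.8²) = 25.589 regardless of where R sits on A1. So G lies on both circle(T, 61.63) and circle(D, 25.589); the below-TS intersection is G = (47.860, -38.829). R is the foot of the tangent from G: R = (34.440, -21.649).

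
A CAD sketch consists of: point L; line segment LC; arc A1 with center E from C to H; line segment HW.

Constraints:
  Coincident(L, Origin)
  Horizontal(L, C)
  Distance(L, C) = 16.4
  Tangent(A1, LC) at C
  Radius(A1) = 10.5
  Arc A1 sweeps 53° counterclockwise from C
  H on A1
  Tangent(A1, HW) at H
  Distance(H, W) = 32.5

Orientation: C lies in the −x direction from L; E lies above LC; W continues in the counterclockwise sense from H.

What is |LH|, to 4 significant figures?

9.039

L is at the origin; LC is horizontal with |LC| = 16.4 and C on the −x side, so C = (-16.40, 0.000). A1 meets LC tangentially, so EC is at right angles to LC, so E = C + (0, 10.5) = (-16.40, 10.50). On A1, C sits at bearing -90° from E; a 53° counterclockwise sweep puts H at bearing -37°, so H = E + 10.5·(cos -37°, sin -37°) = (-8.014, 4.181). Then |LH| = |H − L| = 9.039.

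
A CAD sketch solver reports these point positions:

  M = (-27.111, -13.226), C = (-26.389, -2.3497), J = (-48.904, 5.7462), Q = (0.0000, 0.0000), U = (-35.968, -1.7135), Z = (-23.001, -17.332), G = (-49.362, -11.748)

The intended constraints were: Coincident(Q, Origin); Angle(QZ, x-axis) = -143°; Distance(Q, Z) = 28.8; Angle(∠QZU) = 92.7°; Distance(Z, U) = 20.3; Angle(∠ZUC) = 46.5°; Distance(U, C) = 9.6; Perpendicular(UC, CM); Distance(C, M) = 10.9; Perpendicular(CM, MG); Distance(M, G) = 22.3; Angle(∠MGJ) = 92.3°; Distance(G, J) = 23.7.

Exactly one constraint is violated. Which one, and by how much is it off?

Distance(G, J) = 23.7 — off by 6.20.

Q = (0.00, 0.00) ✓; QZ at -143.0° ✓; |QZ| = 28.80 ✓; ∠QZU = 92.70° ✓; |ZU| = 20.30 ✓; ∠ZUC = 46.50° ✓; |UC| = 9.600 ✓; ∠(UC, CM) = 90.00° ✓; |CM| = 10.90 ✓; ∠(CM, MG) = 90.00° ✓; |MG| = 22.30 ✓; ∠MGJ = 92.30° ✓; |GJ| = 17.50 ✗.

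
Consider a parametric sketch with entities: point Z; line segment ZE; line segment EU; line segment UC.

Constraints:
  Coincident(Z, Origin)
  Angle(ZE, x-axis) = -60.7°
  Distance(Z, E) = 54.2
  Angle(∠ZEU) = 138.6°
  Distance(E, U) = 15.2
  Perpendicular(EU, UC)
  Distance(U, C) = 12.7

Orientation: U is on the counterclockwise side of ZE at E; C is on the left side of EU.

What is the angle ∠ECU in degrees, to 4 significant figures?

50.12°

Z is at the origin; ZE runs at -60.7° with length 54.2, so E = 54.2·(cos -60.7°, sin -60.7°) = (26.52, -47.27). ∠ZEU = 138.6°, so EU runs at -60.7° + (180° − 138.6°) = -19.30° from the x-axis; with |EU| = 15.2, U = E + 15.2·(cos -19.30°, sin -19.30°) = (40.87, -52.29). EU ⟂ UC; with |UC| = 12.7 on the left of EU, C = U + 12.7·(0.3305, 0.9438) = (45.07, -40.30). Then cos ∠ECU = CE·CU / (|CE||CU|), giving 50.12°.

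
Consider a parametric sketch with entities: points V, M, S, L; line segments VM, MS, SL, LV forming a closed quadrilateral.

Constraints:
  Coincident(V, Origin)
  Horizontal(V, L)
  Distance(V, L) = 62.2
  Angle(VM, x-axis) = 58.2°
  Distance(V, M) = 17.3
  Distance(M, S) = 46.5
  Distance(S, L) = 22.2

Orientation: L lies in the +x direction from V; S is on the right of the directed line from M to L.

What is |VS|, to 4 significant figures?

47.59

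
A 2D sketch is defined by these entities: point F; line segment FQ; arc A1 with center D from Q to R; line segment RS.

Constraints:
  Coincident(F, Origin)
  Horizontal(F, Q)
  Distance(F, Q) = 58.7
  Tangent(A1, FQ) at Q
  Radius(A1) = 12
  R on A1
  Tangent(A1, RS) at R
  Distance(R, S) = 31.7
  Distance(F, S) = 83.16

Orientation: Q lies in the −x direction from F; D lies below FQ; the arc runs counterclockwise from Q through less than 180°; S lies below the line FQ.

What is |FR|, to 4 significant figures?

71.71

Checks: |DQ| = 12.00 ✓; |DR| = 12.00 ✓; ∠(DR, RS) = 90.00° ✓; |RS| = 31.70 ✓; |FS| = 83.16 ✓.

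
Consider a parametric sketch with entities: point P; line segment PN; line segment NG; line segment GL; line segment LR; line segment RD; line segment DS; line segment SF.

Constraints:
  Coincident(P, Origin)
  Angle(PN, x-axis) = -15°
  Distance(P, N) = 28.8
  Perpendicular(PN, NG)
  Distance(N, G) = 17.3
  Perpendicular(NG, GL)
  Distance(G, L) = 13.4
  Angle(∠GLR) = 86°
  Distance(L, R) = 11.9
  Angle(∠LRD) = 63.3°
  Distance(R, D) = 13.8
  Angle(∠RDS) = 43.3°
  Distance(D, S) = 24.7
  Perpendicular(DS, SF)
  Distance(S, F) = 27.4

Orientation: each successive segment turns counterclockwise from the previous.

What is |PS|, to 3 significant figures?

18.3

P is at the origin; PN runs at -15.0° with length 28.8, so N = (27.8, -7.45). The perpendicularity gives NG at right angles to PN, so NG runs at 75.0°; with |NG| = 17.3, G = (32.3, 9.26). The perpendicularity gives GL at right angles to NG, so GL runs at 165°; with |GL| = 13.4, L = (19.4, 12.7). ∠GLR = 86.0° gives LR at -101° from the x-axis; with |LR| = 11.9, R = (17.1, 1.04). ∠LRD = 63.3° gives RD at 15.7° from the x-axis; with |RD| = 13.8, D = (30.4, 4.78). ∠RDS = 43.3° gives DS at 152° from the x-axis; with |DS| = 24.7, S = (8.48, 16.2). Then |PS| = |S − P| = 18.3.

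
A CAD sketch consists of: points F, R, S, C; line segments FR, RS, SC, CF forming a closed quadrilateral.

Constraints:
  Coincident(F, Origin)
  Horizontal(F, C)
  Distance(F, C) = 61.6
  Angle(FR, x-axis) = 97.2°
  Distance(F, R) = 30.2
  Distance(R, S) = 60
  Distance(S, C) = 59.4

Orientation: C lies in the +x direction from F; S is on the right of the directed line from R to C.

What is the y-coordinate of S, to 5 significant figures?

-28.547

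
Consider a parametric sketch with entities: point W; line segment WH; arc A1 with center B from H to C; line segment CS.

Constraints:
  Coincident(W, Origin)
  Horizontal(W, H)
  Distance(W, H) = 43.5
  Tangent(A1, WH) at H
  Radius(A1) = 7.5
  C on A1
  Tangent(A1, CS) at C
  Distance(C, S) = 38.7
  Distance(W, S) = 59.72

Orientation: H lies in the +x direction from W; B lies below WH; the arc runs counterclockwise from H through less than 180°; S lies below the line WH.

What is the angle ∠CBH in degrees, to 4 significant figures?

92.24°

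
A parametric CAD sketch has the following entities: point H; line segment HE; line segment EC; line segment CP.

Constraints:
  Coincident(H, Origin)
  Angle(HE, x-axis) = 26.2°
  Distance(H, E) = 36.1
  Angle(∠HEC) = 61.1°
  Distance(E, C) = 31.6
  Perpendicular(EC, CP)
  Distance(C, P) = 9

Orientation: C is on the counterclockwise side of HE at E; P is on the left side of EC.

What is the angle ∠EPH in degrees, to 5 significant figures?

73.845°

∠HEC = 61.1°, so EC runs at 26.2° + (180° − 61.1°) = 145.10° from the x-axis; with |EC| = 31.6, C = E + 31.6·(cos 145.10°, sin 145.10°) = (6.4742, 34.018). EC ⟂ CP; with |CP| = 9.0 on the left of EC, P = C + 9.0·(-0.57215, -0.82015) = (1.3249, 26.637). Then cos ∠EPH = PE·PH / (|PE||PH|), giving 73.845°.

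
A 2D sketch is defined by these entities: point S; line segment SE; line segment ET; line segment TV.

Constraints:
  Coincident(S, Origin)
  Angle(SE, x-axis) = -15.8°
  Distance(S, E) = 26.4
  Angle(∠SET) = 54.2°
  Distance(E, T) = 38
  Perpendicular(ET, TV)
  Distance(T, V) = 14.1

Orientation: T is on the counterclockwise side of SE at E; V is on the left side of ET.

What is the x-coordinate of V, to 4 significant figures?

-0.8439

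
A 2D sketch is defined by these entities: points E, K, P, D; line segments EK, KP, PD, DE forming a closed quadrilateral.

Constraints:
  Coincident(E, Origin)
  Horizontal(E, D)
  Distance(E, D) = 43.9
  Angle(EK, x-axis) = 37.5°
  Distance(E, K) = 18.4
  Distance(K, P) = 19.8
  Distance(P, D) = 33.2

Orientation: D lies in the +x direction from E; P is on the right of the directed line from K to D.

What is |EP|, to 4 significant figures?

14.47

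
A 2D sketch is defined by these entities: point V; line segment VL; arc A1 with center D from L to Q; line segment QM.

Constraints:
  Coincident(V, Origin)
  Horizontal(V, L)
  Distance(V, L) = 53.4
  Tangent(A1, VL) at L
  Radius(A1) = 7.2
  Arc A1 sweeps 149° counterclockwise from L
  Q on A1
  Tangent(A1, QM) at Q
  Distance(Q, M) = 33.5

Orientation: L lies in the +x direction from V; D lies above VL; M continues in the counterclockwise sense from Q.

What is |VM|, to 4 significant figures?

41.76

V is at the origin; VL is horizontal with |VL| = 53.4 and L on the +x side, so L = (53.40, 0.000). Since A1 is tangent to VL there, DL ⟂ VL, so D = L + (0, 7.2) = (53.40, 7.200). On A1, L sits at bearing -90° from D; a 149° counterclockwise sweep puts Q at bearing 59°, so Q = D + 7.2·(cos 59°, sin 59°) = (57.11, 13.37). The tangent condition forces DQ to be normal to QM, so QM runs along (−sin 59°, cos 59°); with |QM| = 33.5, M = (28.39, 30.63). Then |VM| = |M − V| = 41.76.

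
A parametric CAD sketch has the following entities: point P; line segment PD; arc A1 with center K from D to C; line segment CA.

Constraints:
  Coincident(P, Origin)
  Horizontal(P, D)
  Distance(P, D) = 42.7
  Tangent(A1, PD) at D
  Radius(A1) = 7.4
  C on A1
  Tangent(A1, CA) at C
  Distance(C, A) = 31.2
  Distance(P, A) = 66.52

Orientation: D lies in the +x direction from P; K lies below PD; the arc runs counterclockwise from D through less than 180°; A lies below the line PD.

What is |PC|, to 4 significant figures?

38.61

P is at the origin; PD is horizontal with |PD| = 42.7 and D on the +x side, so D = (42.70, 0.000). The tangent condition forces KD to be normal to PD, so K = D + (0, -7.4) = (42.70, -7.400). Since KC ⟂ CA (tangency), |KA| = √(7.4² + 31.2²) = 32.07 regardless of where C sits on A1. So A lies on both circle(P, 66.52) and circle(K, 32.07); the below-PD intersection is A = (55.38, -36.85). C is the foot of the tangent from A: C = (36.76, -11.82).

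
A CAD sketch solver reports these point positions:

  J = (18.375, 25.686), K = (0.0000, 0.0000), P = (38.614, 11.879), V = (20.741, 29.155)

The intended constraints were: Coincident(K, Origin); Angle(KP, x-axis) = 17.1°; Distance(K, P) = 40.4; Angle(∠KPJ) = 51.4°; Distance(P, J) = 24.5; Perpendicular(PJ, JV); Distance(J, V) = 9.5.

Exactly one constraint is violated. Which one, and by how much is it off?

Distance(J, V) = 9.5 — off by 5.30.

K = (0.00, 0.00) ✓; KP at 17.10° ✓; |KP| = 40.40 ✓; ∠KPJ = 51.40° ✓; |PJ| = 24.50 ✓; ∠(PJ, JV) = 89.99° ✓; |JV| = 4.199 ✗.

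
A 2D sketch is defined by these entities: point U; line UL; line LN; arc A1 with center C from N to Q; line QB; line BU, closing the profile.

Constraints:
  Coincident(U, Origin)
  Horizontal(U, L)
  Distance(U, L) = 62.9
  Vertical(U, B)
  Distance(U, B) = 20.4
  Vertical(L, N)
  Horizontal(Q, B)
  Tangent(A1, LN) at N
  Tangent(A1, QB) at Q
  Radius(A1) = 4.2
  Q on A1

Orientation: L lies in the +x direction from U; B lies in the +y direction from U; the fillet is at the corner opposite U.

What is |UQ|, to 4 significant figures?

62.14

The virtual corner opposite U is at (62.90, 20.40). A1 meets LN tangentially, so CN is at right angles to LN and since A1 is tangent to QB there, CQ ⟂ QB, with radius 4.2, so the center C sits 4.2 in from both sides at C = (58.70, 16.20). That places the tangent points at N = (62.90, 16.20) on LN and Q = (58.70, 20.40) on QB. Then |UQ| = |Q − U| = 62.14.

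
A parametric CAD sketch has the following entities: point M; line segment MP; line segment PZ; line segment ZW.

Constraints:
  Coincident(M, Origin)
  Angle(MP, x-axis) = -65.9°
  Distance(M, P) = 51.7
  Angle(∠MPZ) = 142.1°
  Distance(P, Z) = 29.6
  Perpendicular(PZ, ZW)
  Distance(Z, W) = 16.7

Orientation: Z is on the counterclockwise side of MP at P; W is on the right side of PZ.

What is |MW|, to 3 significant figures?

85.5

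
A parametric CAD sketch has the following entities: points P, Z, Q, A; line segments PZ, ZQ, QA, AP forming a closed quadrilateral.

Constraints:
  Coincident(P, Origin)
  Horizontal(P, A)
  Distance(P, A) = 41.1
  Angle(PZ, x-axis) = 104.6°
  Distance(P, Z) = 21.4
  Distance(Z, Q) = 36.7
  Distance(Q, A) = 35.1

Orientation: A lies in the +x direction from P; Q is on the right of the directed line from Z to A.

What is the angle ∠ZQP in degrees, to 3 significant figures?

10.6°

Checks: |ZQ| = 36.70 ✓; |QA| = 35.10 ✓.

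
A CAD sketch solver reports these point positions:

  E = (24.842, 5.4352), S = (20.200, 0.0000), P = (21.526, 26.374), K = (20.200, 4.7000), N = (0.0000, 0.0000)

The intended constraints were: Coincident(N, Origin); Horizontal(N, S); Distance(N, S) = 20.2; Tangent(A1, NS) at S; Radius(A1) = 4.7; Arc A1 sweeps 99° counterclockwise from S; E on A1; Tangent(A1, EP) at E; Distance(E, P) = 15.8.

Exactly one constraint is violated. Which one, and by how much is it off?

Distance(E, P) = 15.8 — off by 5.40.

N = (0.00, 0.00) ✓; N.y = 0.00, S.y = 0.00 ✓; |NS| = 20.20 ✓; ∠(KS, SN) = 90.00° ✓; |KS| = 4.700 ✓; bearing(K→E) − bearing(K→S) = 99.00° ✓; |KE| = 4.700 ✓; ∠(KE, EP) = 90.00° ✓; |EP| = 21.20 ✗.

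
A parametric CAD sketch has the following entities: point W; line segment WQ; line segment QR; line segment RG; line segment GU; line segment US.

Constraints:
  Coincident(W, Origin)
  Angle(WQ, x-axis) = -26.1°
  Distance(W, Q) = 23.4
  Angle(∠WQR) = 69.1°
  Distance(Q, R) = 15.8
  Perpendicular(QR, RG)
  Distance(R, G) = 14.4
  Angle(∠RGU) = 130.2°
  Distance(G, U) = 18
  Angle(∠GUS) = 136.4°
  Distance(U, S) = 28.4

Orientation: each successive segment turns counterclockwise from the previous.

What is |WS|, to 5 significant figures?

34.734

W is at the origin; WQ runs at -26.1° with length 23.4, so Q = (21.014, -10.295). ∠WQR = 69.1° gives QR at 84.800° from the x-axis; with |QR| = 15.8, R = (22.446, 5.4404). QR is perpendicular to RG, so RG runs at 174.80°; with |RG| = 14.4, G = (8.1051, 6.7455). ∠RGU = 130.2° gives GU at -135.40° from the x-axis; with |GU| = 18.0, U = (-4.7114, -5.8932). ∠GUS = 136.4° gives US at -91.800° from the x-axis; with |US| = 28.4, S = (-5.6034, -34.279). Then |WS| = |S − W| = 34.734.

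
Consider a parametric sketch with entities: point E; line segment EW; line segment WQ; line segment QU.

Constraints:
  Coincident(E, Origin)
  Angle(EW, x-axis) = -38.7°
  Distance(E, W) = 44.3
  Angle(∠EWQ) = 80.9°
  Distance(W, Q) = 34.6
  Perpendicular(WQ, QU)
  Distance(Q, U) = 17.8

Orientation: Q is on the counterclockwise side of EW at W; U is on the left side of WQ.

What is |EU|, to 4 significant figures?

37.87

E is at the origin; EW runs at -38.7° with length 44.3, so W = 44.3·(cos -38.7°, sin -38.7°) = (34.57, -27.70). ∠EWQ = 80.9°, so WQ runs at -38.7° + (180° − 80.9°) = 60.40° from the x-axis; with |WQ| = 34.6, Q = W + 34.6·(cos 60.40°, sin 60.40°) = (51.66, 2.386). WQ ⟂ QU; with |QU| = 17.8 on the left of WQ, U = Q + 17.8·(-0.8695, 0.4939) = (36.19, 11.18). Then |EU| = |U − E| = 37.87.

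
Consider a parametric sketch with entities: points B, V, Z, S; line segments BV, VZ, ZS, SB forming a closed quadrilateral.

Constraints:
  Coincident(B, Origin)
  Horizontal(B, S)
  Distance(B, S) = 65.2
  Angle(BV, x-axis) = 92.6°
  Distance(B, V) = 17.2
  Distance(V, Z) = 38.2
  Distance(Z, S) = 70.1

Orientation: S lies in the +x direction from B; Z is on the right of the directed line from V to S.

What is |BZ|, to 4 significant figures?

21.07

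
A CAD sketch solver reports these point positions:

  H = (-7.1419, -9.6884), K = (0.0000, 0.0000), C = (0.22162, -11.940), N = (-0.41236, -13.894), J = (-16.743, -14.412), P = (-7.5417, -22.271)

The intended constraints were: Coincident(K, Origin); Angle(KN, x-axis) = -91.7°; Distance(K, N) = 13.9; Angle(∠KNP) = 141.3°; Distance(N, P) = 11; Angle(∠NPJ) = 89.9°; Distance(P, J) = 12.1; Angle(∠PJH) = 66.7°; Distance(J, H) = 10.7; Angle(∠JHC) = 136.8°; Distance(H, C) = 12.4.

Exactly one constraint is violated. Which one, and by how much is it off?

Distance(H, C) = 12.4 — off by 4.70.

K = (0.00, 0.00) ✓; KN at -91.70° ✓; |KN| = 13.90 ✓; ∠KNP = 141.3° ✓; |NP| = 11.00 ✓; ∠NPJ = 89.90° ✓; |PJ| = 12.10 ✓; ∠PJH = 66.70° ✓; |JH| = 10.70 ✓; ∠JHC = 136.8° ✓; |HC| = 7.700 ✗.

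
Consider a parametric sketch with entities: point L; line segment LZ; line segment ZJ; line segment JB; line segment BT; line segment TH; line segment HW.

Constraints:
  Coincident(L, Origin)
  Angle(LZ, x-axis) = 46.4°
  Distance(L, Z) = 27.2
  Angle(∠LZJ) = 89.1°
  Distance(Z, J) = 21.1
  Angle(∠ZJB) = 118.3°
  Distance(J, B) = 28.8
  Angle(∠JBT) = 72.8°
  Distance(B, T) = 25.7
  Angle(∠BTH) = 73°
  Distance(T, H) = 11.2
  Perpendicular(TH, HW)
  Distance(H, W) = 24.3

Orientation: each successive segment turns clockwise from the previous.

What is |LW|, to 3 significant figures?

34.9

∠BTH = 73.0° gives TH at 39.6° from the x-axis; with |TH| = 11.2, H = (12.9, -1.46). TH ⟂ HW, so HW runs at -50.4°; with |HW| = 24.3, W = (28.4, -20.2). Then |LW| = |W − L| = 34.9.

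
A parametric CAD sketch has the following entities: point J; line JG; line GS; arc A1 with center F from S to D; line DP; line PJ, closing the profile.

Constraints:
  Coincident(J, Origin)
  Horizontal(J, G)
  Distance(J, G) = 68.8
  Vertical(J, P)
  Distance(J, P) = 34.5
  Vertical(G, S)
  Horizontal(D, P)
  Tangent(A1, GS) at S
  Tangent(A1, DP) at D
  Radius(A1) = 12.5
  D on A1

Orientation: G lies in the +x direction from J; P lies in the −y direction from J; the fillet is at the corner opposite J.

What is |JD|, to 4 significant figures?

66.03

J is at the origin; J and G share the same y with |JG| = 68.8 and G on the +x side, so G = (68.80, 0.000). JP is vertical with |JP| = 34.5 and P on the −y side, so P = (0.000, -34.50). The virtual corner opposite J is at (68.80, -34.50). Tangency of A1 to GS means the radius FS is perpendicular to GS and the tangent condition forces FD to be normal to DP, with radius 12.5, so the center F sits 12.5 in from both sides at F = (56.30, -22.00). That places the tangent points at S = (68.80, -22.00) on GS and D = (56.30, -34.50) on DP. Then |JD| = |D − J| = 66.03.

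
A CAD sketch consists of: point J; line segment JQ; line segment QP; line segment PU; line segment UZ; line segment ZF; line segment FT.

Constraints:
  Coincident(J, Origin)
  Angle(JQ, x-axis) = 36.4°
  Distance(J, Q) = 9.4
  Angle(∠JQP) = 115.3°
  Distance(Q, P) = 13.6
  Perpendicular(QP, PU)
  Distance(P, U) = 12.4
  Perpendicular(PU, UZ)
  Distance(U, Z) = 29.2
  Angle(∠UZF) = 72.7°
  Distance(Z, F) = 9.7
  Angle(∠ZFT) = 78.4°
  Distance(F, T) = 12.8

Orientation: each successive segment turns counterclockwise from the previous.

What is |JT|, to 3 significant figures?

2.64

∠UZF = 72.7° gives ZF at 28.4° from the x-axis; with |ZF| = 9.7, F = (6.93, -7.50). ∠ZFT = 78.4° gives FT at 130° from the x-axis; with |FT| = 12.8, T = (-1.29, 2.30). Then |JT| = |T − J| = 2.64.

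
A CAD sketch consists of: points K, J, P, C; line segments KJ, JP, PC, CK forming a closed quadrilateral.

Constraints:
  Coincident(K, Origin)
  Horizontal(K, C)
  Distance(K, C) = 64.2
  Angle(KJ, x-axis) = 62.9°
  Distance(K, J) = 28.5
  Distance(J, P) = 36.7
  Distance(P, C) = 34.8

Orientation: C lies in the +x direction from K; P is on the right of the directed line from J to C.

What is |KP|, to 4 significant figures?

30.95

Checks: |JP| = 36.70 ✓; |PC| = 34.80 ✓.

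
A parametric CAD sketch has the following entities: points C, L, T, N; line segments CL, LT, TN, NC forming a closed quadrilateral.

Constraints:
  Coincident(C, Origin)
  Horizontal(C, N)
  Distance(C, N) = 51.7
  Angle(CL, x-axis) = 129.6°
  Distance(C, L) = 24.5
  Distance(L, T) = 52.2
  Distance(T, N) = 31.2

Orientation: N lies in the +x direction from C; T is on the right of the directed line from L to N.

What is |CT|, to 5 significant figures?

28.419

C is at the origin; C and N share the same y with |CN| = 51.7 and N in +x, so N = (51.7, 0). CL runs at 129.6° with |CL| = 24.5, so L = (-15.617, 18.878). T is determined by |LT| = 52.2 and |TN| = 31.2 together: it lies at the intersection of circle(L, 52.2) and circle(N, 31.2). With |LN| = 69.914, the foot of the radical line on LN is 47.482 from L and the perpendicular offset is √(52.2² − 47.482²) = 21.686. Taking the right-of-LN solution: T = (24.246, -14.824).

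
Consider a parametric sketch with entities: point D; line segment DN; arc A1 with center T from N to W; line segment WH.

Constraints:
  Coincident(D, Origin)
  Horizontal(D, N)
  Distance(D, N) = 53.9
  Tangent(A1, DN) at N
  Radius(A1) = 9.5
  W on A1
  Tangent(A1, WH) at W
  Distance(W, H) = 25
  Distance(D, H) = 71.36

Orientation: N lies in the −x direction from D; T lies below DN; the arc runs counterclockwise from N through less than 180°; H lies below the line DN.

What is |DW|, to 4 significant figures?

64.16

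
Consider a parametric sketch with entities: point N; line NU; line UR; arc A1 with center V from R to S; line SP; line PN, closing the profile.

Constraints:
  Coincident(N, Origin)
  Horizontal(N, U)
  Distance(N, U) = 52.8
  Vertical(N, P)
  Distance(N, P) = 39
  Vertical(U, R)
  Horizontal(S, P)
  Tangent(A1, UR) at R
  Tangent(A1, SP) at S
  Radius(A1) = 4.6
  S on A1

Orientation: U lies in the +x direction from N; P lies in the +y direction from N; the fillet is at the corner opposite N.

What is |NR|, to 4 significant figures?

63.02

N is at the origin; N and U share the same y with |NU| = 52.8 and U on the +x side, so U = (52.80, 0.000). NP is vertical with |NP| = 39.0 and P on the +y side, so P = (0.000, 39.00). The virtual corner opposite N is at (52.80, 39.00). A1 meets UR tangentially, so VR is at right angles to UR and A1 meets SP tangentially, so VS is at right angles to SP, with radius 4.6, so the center V sits 4.6 in from both sides at V = (48.20, 34.40). That places the tangent points at R = (52.80, 34.40) on UR and S = (48.20, 39.00) on SP. Then |NR| = |R − N| = 63.02.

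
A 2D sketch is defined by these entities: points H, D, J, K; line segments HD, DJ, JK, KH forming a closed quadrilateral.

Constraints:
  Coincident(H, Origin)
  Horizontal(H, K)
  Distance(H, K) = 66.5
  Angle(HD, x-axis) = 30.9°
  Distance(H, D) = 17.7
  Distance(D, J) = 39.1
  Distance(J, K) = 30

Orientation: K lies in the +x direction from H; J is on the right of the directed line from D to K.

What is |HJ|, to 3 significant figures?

46.7

H is at the origin; H and K share the same y with |HK| = 66.5 and K in +x, so K = (66.5, 0). HD runs at 30.9° with |HD| = 17.7, so D = (15.2, 9.09). J is determined by |DJ| = 39.1 and |JK| = 30.0 together: it lies at the intersection of circle(D, 39.1) and circle(K, 30.0). With |DK| = 52.1, the foot of the radical line on DK is 32.1 from D and the perpendicular offset is √(39.1² − 32.1²) = 22.3. Taking the right-of-DK solution: J = (42.9, -18.5).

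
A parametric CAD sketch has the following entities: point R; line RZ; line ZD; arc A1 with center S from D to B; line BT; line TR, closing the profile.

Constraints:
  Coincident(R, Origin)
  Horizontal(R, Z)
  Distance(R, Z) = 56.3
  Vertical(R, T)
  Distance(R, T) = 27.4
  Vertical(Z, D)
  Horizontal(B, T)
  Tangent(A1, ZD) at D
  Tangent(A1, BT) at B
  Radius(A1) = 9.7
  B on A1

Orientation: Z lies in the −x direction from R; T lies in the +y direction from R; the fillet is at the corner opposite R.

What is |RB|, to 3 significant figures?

54.1

R is at the origin; RZ is horizontal with |RZ| = 56.3 and Z on the −x side, so Z = (-56.3, 0.00). R and T share the same x with |RT| = 27.4 and T on the +y side, so T = (0.00, 27.4). The virtual corner opposite R is at (-56.3, 27.4). A1 meets ZD tangentially, so SD is at right angles to ZD and tangency of A1 to BT means the radius SB is perpendicular to BT, with radius 9.7, so the center S sits 9.7 in from both sides at S = (-46.6, 17.7). That places the tangent points at D = (-56.3, 17.7) on ZD and B = (-46.6, 27.4) on BT. Then |RB| = |B − R| = 54.1.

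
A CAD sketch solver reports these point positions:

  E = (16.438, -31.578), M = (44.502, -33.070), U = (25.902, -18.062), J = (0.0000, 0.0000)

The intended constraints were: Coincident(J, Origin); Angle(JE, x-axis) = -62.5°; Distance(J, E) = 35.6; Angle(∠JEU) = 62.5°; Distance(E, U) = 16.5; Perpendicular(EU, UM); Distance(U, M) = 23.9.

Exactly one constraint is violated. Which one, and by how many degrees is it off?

Perpendicular(EU, UM) — off by 3.90°.

J = (0.00, 0.00) ✓; JE at -62.50° ✓; |JE| = 35.60 ✓; ∠JEU = 62.50° ✓; |EU| = 16.50 ✓; ∠(EU, UM) = 93.90° ✗; |UM| = 23.90 ✓.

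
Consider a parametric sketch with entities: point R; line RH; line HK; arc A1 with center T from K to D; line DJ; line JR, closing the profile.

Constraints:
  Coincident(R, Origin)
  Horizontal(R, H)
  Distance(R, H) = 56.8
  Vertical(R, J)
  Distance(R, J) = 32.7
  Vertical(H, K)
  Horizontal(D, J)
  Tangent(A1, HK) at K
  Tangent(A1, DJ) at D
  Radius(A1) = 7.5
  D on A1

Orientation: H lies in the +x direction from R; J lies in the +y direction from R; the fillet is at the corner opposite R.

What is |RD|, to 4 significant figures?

59.16

R is at the origin; R and H share the same y with |RH| = 56.8 and H on the +x side, so H = (56.80, 0.000). R and J share the same x with |RJ| = 32.7 and J on the +y side, so J = (0.000, 32.70). The virtual corner opposite R is at (56.80, 32.70). A1 meets HK tangentially, so TK is at right angles to HK and since A1 is tangent to DJ there, TD ⟂ DJ, with radius 7.5, so the center T sits 7.5 in from both sides at T = (49.30, 25.20). That places the tangent points at K = (56.80, 25.20) on HK and D = (49.30, 32.70) on DJ. Then |RD| = |D − R| = 59.16.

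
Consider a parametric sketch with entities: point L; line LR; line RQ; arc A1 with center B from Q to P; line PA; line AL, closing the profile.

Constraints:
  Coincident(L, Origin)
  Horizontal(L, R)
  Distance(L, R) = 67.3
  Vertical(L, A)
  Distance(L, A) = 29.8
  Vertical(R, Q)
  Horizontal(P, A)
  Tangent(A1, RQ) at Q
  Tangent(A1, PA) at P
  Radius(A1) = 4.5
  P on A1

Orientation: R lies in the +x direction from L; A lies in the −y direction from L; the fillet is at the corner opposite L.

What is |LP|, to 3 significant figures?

69.5

L is at the origin; LR is horizontal with |LR| = 67.3 and R on the +x side, so R = (67.3, 0.00). L and A share the same x with |LA| = 29.8 and A on the −y side, so A = (0.00, -29.8). The virtual corner opposite L is at (67.3, -29.8). Tangency of A1 to RQ means the radius BQ is perpendicular to RQ and A1 meets PA tangentially, so BP is at right angles to PA, with radius 4.5, so the center B sits 4.5 in from both sides at B = (62.8, -25.3). That places the tangent points at Q = (67.3, -25.3) on RQ and P = (62.8, -29.8) on PA. Then |LP| = |P − L| = 69.5.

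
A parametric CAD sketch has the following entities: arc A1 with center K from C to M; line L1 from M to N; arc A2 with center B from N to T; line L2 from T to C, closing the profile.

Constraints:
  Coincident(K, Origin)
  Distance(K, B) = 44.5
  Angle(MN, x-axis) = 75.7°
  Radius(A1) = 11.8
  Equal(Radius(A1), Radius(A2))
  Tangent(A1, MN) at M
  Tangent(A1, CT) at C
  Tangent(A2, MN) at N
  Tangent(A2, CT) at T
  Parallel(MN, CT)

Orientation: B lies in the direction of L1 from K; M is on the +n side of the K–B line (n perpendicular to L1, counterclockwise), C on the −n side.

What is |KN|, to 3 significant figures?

46.0

Tangency of A1 to both parallel lines with radius 11.8 puts M and C at K ± 11.8·n: M = (-11.4, 2.91), C = (11.4, -2.91). Equal radii place N and T the same way about B: N = B + 11.8·n = (-0.443, 46.0), T = B − 11.8·n = (22.4, 40.2). Then |KN| = |N − K| = 46.0.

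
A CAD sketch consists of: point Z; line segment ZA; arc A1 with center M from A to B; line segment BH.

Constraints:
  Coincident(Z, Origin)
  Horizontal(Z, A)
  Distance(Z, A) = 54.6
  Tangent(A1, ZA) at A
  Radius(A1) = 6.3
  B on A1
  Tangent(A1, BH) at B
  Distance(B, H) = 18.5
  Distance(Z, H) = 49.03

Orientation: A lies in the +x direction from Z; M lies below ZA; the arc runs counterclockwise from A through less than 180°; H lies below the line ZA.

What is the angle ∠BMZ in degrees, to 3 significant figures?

8.90°

Z is at the origin; Z and A share the same y with |ZA| = 54.6 and A on the +x side, so A = (54.6, 0.00). A1 meets ZA tangentially, so MA is at right angles to ZA, so M = A + (0, -6.3) = (54.6, -6.30). Since MB ⟂ BH (tangency), |MH| = √(6.3² + 18.5²) = 19.5 regardless of where B sits on A1. So H lies on both circle(Z, 49.03) and circle(M, 19.5); the below-ZA intersection is H = (43.6, -22.4). B is the foot of the tangent from H: B = (48.5, -4.62).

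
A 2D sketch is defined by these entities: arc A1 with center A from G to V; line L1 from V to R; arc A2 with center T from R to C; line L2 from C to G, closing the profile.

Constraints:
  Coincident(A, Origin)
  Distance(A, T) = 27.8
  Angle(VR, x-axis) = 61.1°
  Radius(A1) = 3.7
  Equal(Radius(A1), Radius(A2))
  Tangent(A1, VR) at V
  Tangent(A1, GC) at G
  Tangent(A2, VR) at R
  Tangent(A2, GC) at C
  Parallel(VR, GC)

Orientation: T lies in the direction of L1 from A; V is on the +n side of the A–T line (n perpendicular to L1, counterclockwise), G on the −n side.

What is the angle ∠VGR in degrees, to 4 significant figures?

75.09°

Tangency of A1 to both parallel lines with radius 3.7 puts V and G at A ± 3.7·n: V = (-3.239, 1.788), G = (3.239, -1.788). Equal radii place R and C the same way about T: R = T + 3.7·n = (10.20, 26.13), C = T − 3.7·n = (16.67, 22.55). Then cos ∠VGR = GV·GR / (|GV||GR|), giving 75.09°.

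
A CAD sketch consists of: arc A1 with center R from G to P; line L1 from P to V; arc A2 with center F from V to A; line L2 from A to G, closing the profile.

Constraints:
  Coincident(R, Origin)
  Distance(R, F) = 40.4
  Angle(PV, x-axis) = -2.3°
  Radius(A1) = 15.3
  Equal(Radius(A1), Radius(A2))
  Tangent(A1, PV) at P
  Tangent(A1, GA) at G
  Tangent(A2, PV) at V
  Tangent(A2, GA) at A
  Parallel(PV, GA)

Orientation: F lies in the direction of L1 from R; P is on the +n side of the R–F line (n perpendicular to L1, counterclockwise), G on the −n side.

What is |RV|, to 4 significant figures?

43.20

Tangency of A1 to both parallel lines with radius 15.3 puts P and G at R ± 15.3·n: P = (0.6140, 15.29), G = (-0.6140, -15.29). Equal radii place V and A the same way about F: V = F + 15.3·n = (40.98, 13.67), A = F − 15.3·n = (39.75, -16.91). Then |RV| = |V − R| = 43.20.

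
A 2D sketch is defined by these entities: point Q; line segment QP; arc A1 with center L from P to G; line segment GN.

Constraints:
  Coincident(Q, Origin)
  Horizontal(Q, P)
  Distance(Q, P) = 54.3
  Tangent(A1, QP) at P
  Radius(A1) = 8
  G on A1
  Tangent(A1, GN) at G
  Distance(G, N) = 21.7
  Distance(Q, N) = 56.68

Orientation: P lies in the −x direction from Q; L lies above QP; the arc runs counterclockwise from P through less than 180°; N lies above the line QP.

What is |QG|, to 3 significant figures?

47.1

Q is at the origin; Q and P share the same y with |QP| = 54.3 and P on the −x side, so P = (-54.3, 0.00). Tangency of A1 to QP means the radius LP is perpendicular to QP, so L = P + (0, 8) = (-54.3, 8.00). Since LG ⟂ GN (tangency), |LN| = √(8.0² + 21.7²) = 23.1 regardless of where G sits on A1. So N lies on both circle(Q, 56.68) and circle(L, 23.1); the above-QP intersection is N = (-47.9, 30.2). G is the foot of the tangent from N: G = (-46.3, 8.60).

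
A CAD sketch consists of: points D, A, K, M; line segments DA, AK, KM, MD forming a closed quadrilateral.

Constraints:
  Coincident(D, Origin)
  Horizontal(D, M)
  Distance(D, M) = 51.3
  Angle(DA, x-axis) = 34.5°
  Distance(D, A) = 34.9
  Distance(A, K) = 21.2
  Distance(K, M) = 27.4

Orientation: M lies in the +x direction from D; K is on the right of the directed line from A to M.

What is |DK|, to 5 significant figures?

23.930

D is at the origin; D and M share the same y with |DM| = 51.3 and M in +x, so M = (51.3, 0). DA runs at 34.5° with |DA| = 34.9, so A = (28.762, 19.768). K is determined by |AK| = 21.2 and |KM| = 27.4 together: it lies at the intersection of circle(A, 21.2) and circle(M, 27.4). With |AM| = 29.979, the foot of the radical line on AM is 9.9637 from A and the perpendicular offset is √(21.2² − 9.9637²) = 18.713. Taking the right-of-AM solution: K = (23.914, -0.87062).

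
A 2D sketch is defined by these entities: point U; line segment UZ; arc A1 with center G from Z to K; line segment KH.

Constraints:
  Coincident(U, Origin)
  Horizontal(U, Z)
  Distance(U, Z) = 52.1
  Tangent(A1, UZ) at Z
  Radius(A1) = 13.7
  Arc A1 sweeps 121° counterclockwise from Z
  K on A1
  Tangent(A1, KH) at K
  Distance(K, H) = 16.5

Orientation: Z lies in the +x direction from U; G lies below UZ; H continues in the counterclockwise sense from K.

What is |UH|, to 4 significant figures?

60.04

U is at the origin; UZ is horizontal with |UZ| = 52.1 and Z on the +x side, so Z = (52.10, 0.000). The tangent condition forces GZ to be normal to UZ, so G = Z + (0, -13.7) = (52.10, -13.70). On A1, Z sits at bearing 90° from G; a 121° counterclockwise sweep puts K at bearing 211°, so K = G + 13.7·(cos 211°, sin 211°) = (40.36, -20.76). A1 meets KH tangentially, so GK is at right angles to KH, so KH runs along (−sin 211°, cos 211°); with |KH| = 16.5, H = (48.85, -34.90). Then |UH| = |H − U| = 60.04.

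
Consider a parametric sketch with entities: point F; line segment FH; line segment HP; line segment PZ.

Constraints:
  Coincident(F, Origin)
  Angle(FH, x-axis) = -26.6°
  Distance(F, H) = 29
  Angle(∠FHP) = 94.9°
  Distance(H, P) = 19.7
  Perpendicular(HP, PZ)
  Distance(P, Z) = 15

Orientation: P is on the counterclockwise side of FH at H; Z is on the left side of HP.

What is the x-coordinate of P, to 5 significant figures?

36.224

F is at the origin; FH runs at -26.6° with length 29.0, so H = 29.0·(cos -26.6°, sin -26.6°) = (25.930, -12.985). ∠FHP = 94.9°, so HP runs at -26.6° + (180° − 94.9°) = 58.500° from the x-axis; with |HP| = 19.7, P = H + 19.7·(cos 58.500°, sin 58.500°) = (36.224, 3.8120). So P.x = 36.224.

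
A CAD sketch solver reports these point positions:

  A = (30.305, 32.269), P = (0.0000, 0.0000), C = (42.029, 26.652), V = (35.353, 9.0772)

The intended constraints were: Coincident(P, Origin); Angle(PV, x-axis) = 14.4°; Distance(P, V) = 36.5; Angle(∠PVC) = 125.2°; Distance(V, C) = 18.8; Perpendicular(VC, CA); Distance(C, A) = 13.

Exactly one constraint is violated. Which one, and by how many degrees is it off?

Perpendicular(VC, CA) — off by 4.80°.

P = (0.00, 0.00) ✓; PV at 14.40° ✓; |PV| = 36.50 ✓; ∠PVC = 125.2° ✓; |VC| = 18.80 ✓; ∠(VC, CA) = 85.20° ✗; |CA| = 13.00 ✓.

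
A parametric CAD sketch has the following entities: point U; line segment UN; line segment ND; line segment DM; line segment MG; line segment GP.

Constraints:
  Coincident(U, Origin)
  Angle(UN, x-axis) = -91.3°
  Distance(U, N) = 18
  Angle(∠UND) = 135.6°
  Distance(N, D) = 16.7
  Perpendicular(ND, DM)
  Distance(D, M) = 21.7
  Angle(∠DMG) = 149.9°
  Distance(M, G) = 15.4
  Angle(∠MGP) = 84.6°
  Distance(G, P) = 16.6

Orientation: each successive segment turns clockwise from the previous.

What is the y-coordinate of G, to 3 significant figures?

0.801

U is at the origin; UN runs at -91.3° with length 18.0, so N = (-0.408, -18.0). ∠UND = 135.6° gives ND at -136° from the x-axis; with |ND| = 16.7, D = (-12.4, -29.7). ND ⟂ DM, so DM runs at 134°; with |DM| = 21.7, M = (-27.5, -14.1). ∠DMG = 149.9° gives MG at 104° from the x-axis; with |MG| = 15.4, G = (-31.3, 0.801). So G.y = 0.801.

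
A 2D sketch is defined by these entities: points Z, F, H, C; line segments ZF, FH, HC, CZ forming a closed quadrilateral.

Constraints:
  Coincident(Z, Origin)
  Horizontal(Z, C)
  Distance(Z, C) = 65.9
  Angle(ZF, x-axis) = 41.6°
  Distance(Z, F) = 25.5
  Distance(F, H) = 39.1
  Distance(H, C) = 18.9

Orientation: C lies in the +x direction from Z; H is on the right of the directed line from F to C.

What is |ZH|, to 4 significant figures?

49.63

Checks: Z.y = 0.00, C.y = 0.00 ✓; |FH| = 39.10 ✓; |HC| = 18.90 ✓.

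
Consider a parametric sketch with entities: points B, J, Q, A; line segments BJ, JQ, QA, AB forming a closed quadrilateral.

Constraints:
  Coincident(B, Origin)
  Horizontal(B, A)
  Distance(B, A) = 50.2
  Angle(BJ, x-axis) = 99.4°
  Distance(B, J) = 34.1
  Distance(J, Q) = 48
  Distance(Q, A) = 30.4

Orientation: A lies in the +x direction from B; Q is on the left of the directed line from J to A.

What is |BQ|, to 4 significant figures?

51.43

Checks: |JQ| = 48.00 ✓; |QA| = 30.40 ✓.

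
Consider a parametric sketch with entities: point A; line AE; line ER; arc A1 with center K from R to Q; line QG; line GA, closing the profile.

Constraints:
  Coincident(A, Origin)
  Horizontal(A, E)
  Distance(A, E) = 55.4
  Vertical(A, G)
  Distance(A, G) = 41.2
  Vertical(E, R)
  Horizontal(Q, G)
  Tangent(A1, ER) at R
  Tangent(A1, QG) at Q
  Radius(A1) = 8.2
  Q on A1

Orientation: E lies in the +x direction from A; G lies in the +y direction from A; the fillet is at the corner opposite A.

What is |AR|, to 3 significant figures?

64.5

A is at the origin; AE is horizontal with |AE| = 55.4 and E on the +x side, so E = (55.4, 0.00). AG is vertical with |AG| = 41.2 and G on the +y side, so G = (0.00, 41.2). The virtual corner opposite A is at (55.4, 41.2). Since A1 is tangent to ER there, KR ⟂ ER and the tangent condition forces KQ to be normal to QG, with radius 8.2, so the center K sits 8.2 in from both sides at K = (47.2, 33.0). That places the tangent points at R = (55.4, 33.0) on ER and Q = (47.2, 41.2) on QG. Then |AR| = |R − A| = 64.5.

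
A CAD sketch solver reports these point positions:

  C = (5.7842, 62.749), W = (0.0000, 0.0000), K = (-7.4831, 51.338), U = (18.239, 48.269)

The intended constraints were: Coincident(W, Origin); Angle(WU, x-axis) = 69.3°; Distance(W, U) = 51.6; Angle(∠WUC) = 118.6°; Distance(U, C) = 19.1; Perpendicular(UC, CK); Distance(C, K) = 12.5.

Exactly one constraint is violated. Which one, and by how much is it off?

Distance(C, K) = 12.5 — off by 5.00.

W = (0.00, 0.00) ✓; WU at 69.30° ✓; |WU| = 51.60 ✓; ∠WUC = 118.6° ✓; |UC| = 19.10 ✓; ∠(UC, CK) = 90.00° ✓; |CK| = 17.50 ✗.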